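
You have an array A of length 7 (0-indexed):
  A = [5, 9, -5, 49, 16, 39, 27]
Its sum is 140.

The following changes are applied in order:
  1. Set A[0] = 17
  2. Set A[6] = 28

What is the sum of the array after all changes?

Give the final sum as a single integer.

Initial sum: 140
Change 1: A[0] 5 -> 17, delta = 12, sum = 152
Change 2: A[6] 27 -> 28, delta = 1, sum = 153

Answer: 153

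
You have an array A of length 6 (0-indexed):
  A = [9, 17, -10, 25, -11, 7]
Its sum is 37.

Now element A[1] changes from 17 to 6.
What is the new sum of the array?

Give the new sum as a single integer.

Old value at index 1: 17
New value at index 1: 6
Delta = 6 - 17 = -11
New sum = old_sum + delta = 37 + (-11) = 26

Answer: 26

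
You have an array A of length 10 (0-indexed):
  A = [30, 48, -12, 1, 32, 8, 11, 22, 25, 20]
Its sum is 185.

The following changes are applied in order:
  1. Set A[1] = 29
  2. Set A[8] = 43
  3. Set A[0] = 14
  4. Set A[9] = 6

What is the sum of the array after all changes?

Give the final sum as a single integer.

Initial sum: 185
Change 1: A[1] 48 -> 29, delta = -19, sum = 166
Change 2: A[8] 25 -> 43, delta = 18, sum = 184
Change 3: A[0] 30 -> 14, delta = -16, sum = 168
Change 4: A[9] 20 -> 6, delta = -14, sum = 154

Answer: 154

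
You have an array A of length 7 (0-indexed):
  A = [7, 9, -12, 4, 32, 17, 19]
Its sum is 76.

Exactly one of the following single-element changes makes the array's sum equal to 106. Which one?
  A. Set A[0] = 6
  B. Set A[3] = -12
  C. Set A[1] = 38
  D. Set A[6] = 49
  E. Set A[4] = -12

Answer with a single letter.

Option A: A[0] 7->6, delta=-1, new_sum=76+(-1)=75
Option B: A[3] 4->-12, delta=-16, new_sum=76+(-16)=60
Option C: A[1] 9->38, delta=29, new_sum=76+(29)=105
Option D: A[6] 19->49, delta=30, new_sum=76+(30)=106 <-- matches target
Option E: A[4] 32->-12, delta=-44, new_sum=76+(-44)=32

Answer: D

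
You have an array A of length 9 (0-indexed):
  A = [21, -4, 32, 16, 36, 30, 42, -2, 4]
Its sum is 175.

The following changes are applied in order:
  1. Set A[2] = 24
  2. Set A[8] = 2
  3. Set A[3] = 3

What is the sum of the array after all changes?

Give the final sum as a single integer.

Answer: 152

Derivation:
Initial sum: 175
Change 1: A[2] 32 -> 24, delta = -8, sum = 167
Change 2: A[8] 4 -> 2, delta = -2, sum = 165
Change 3: A[3] 16 -> 3, delta = -13, sum = 152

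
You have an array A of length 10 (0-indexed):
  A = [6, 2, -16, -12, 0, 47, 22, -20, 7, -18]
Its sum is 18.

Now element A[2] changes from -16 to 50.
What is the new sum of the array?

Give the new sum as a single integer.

Old value at index 2: -16
New value at index 2: 50
Delta = 50 - -16 = 66
New sum = old_sum + delta = 18 + (66) = 84

Answer: 84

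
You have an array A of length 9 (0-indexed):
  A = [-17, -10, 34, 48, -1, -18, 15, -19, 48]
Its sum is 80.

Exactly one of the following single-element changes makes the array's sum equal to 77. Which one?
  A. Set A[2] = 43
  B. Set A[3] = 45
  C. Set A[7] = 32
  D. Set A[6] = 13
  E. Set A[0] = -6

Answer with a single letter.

Answer: B

Derivation:
Option A: A[2] 34->43, delta=9, new_sum=80+(9)=89
Option B: A[3] 48->45, delta=-3, new_sum=80+(-3)=77 <-- matches target
Option C: A[7] -19->32, delta=51, new_sum=80+(51)=131
Option D: A[6] 15->13, delta=-2, new_sum=80+(-2)=78
Option E: A[0] -17->-6, delta=11, new_sum=80+(11)=91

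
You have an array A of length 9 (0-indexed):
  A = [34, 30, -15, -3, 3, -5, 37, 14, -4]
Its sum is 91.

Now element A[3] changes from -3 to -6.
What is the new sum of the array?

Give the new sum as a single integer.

Old value at index 3: -3
New value at index 3: -6
Delta = -6 - -3 = -3
New sum = old_sum + delta = 91 + (-3) = 88

Answer: 88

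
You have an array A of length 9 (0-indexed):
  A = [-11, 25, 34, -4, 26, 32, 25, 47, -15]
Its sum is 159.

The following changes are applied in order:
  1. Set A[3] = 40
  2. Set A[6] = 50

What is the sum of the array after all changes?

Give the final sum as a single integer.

Initial sum: 159
Change 1: A[3] -4 -> 40, delta = 44, sum = 203
Change 2: A[6] 25 -> 50, delta = 25, sum = 228

Answer: 228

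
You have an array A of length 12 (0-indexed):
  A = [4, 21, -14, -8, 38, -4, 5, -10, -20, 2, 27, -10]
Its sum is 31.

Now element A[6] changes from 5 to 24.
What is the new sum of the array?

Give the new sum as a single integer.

Old value at index 6: 5
New value at index 6: 24
Delta = 24 - 5 = 19
New sum = old_sum + delta = 31 + (19) = 50

Answer: 50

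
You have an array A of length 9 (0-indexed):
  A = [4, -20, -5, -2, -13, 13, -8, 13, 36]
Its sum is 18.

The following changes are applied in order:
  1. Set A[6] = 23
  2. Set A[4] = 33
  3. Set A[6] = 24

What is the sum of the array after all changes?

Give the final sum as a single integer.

Initial sum: 18
Change 1: A[6] -8 -> 23, delta = 31, sum = 49
Change 2: A[4] -13 -> 33, delta = 46, sum = 95
Change 3: A[6] 23 -> 24, delta = 1, sum = 96

Answer: 96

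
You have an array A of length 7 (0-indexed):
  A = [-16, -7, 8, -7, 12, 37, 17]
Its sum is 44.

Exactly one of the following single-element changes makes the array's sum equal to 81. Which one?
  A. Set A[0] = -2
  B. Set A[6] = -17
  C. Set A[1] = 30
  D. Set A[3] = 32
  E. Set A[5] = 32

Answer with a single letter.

Answer: C

Derivation:
Option A: A[0] -16->-2, delta=14, new_sum=44+(14)=58
Option B: A[6] 17->-17, delta=-34, new_sum=44+(-34)=10
Option C: A[1] -7->30, delta=37, new_sum=44+(37)=81 <-- matches target
Option D: A[3] -7->32, delta=39, new_sum=44+(39)=83
Option E: A[5] 37->32, delta=-5, new_sum=44+(-5)=39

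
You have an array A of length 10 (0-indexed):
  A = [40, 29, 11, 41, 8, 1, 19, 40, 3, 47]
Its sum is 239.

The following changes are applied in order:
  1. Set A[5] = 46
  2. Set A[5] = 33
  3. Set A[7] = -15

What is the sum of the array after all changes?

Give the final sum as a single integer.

Initial sum: 239
Change 1: A[5] 1 -> 46, delta = 45, sum = 284
Change 2: A[5] 46 -> 33, delta = -13, sum = 271
Change 3: A[7] 40 -> -15, delta = -55, sum = 216

Answer: 216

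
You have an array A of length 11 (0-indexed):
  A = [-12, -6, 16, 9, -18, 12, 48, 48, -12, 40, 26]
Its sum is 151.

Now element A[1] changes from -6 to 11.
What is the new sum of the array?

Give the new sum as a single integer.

Old value at index 1: -6
New value at index 1: 11
Delta = 11 - -6 = 17
New sum = old_sum + delta = 151 + (17) = 168

Answer: 168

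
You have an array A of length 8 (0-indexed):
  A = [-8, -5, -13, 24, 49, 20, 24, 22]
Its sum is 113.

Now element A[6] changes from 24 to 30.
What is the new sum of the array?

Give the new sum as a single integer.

Old value at index 6: 24
New value at index 6: 30
Delta = 30 - 24 = 6
New sum = old_sum + delta = 113 + (6) = 119

Answer: 119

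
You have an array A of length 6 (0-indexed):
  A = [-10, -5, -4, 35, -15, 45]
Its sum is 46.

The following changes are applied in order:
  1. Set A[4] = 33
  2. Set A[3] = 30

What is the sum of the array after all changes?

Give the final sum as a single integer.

Answer: 89

Derivation:
Initial sum: 46
Change 1: A[4] -15 -> 33, delta = 48, sum = 94
Change 2: A[3] 35 -> 30, delta = -5, sum = 89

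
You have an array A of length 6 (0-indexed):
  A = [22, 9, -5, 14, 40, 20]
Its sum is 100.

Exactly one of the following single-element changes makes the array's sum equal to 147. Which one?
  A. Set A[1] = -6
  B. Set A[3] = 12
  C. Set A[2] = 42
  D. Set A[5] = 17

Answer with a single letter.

Option A: A[1] 9->-6, delta=-15, new_sum=100+(-15)=85
Option B: A[3] 14->12, delta=-2, new_sum=100+(-2)=98
Option C: A[2] -5->42, delta=47, new_sum=100+(47)=147 <-- matches target
Option D: A[5] 20->17, delta=-3, new_sum=100+(-3)=97

Answer: C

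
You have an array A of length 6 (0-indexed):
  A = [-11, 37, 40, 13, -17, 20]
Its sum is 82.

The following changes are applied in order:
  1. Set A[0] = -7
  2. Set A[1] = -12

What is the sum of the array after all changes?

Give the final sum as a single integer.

Initial sum: 82
Change 1: A[0] -11 -> -7, delta = 4, sum = 86
Change 2: A[1] 37 -> -12, delta = -49, sum = 37

Answer: 37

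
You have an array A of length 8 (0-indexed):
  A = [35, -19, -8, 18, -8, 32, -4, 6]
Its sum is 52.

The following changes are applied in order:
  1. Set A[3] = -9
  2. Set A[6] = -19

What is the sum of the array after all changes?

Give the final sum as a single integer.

Answer: 10

Derivation:
Initial sum: 52
Change 1: A[3] 18 -> -9, delta = -27, sum = 25
Change 2: A[6] -4 -> -19, delta = -15, sum = 10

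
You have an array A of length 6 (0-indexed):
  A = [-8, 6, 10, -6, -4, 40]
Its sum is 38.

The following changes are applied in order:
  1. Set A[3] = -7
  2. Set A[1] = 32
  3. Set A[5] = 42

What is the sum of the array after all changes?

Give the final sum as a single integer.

Answer: 65

Derivation:
Initial sum: 38
Change 1: A[3] -6 -> -7, delta = -1, sum = 37
Change 2: A[1] 6 -> 32, delta = 26, sum = 63
Change 3: A[5] 40 -> 42, delta = 2, sum = 65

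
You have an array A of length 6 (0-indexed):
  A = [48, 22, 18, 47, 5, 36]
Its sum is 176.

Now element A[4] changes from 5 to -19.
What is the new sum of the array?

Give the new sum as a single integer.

Old value at index 4: 5
New value at index 4: -19
Delta = -19 - 5 = -24
New sum = old_sum + delta = 176 + (-24) = 152

Answer: 152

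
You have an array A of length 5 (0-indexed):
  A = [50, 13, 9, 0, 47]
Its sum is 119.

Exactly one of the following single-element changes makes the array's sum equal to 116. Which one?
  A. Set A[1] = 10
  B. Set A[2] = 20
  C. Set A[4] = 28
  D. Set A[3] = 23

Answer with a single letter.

Answer: A

Derivation:
Option A: A[1] 13->10, delta=-3, new_sum=119+(-3)=116 <-- matches target
Option B: A[2] 9->20, delta=11, new_sum=119+(11)=130
Option C: A[4] 47->28, delta=-19, new_sum=119+(-19)=100
Option D: A[3] 0->23, delta=23, new_sum=119+(23)=142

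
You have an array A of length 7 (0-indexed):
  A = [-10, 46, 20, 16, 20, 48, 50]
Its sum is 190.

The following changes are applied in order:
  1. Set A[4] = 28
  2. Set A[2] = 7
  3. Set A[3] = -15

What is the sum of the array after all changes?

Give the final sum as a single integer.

Answer: 154

Derivation:
Initial sum: 190
Change 1: A[4] 20 -> 28, delta = 8, sum = 198
Change 2: A[2] 20 -> 7, delta = -13, sum = 185
Change 3: A[3] 16 -> -15, delta = -31, sum = 154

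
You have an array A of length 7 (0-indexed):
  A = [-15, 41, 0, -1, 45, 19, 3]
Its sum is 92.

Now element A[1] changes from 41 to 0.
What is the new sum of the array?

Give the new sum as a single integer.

Old value at index 1: 41
New value at index 1: 0
Delta = 0 - 41 = -41
New sum = old_sum + delta = 92 + (-41) = 51

Answer: 51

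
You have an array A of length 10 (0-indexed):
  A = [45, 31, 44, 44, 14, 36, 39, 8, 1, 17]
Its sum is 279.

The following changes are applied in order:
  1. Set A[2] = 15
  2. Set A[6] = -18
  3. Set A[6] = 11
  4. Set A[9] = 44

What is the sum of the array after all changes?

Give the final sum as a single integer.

Answer: 249

Derivation:
Initial sum: 279
Change 1: A[2] 44 -> 15, delta = -29, sum = 250
Change 2: A[6] 39 -> -18, delta = -57, sum = 193
Change 3: A[6] -18 -> 11, delta = 29, sum = 222
Change 4: A[9] 17 -> 44, delta = 27, sum = 249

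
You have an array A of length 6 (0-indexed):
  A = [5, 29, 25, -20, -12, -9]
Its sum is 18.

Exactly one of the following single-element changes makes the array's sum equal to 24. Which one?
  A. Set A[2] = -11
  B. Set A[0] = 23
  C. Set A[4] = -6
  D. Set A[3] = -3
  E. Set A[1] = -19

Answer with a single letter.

Answer: C

Derivation:
Option A: A[2] 25->-11, delta=-36, new_sum=18+(-36)=-18
Option B: A[0] 5->23, delta=18, new_sum=18+(18)=36
Option C: A[4] -12->-6, delta=6, new_sum=18+(6)=24 <-- matches target
Option D: A[3] -20->-3, delta=17, new_sum=18+(17)=35
Option E: A[1] 29->-19, delta=-48, new_sum=18+(-48)=-30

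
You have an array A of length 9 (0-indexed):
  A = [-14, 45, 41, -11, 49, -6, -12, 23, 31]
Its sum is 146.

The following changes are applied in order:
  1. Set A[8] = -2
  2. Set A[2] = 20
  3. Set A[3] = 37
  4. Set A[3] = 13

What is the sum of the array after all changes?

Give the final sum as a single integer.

Answer: 116

Derivation:
Initial sum: 146
Change 1: A[8] 31 -> -2, delta = -33, sum = 113
Change 2: A[2] 41 -> 20, delta = -21, sum = 92
Change 3: A[3] -11 -> 37, delta = 48, sum = 140
Change 4: A[3] 37 -> 13, delta = -24, sum = 116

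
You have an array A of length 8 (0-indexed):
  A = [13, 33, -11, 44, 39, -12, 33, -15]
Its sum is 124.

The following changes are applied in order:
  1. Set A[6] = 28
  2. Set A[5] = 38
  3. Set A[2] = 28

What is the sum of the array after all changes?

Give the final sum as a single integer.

Answer: 208

Derivation:
Initial sum: 124
Change 1: A[6] 33 -> 28, delta = -5, sum = 119
Change 2: A[5] -12 -> 38, delta = 50, sum = 169
Change 3: A[2] -11 -> 28, delta = 39, sum = 208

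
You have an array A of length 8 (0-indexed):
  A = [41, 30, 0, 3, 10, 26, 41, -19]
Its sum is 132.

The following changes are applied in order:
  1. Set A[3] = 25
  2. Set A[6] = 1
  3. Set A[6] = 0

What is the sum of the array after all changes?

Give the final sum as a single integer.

Answer: 113

Derivation:
Initial sum: 132
Change 1: A[3] 3 -> 25, delta = 22, sum = 154
Change 2: A[6] 41 -> 1, delta = -40, sum = 114
Change 3: A[6] 1 -> 0, delta = -1, sum = 113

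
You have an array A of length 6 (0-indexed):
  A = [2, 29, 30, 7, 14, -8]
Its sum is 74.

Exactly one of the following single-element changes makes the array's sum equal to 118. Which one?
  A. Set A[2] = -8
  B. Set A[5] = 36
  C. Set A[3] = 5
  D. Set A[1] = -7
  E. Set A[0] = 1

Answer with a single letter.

Answer: B

Derivation:
Option A: A[2] 30->-8, delta=-38, new_sum=74+(-38)=36
Option B: A[5] -8->36, delta=44, new_sum=74+(44)=118 <-- matches target
Option C: A[3] 7->5, delta=-2, new_sum=74+(-2)=72
Option D: A[1] 29->-7, delta=-36, new_sum=74+(-36)=38
Option E: A[0] 2->1, delta=-1, new_sum=74+(-1)=73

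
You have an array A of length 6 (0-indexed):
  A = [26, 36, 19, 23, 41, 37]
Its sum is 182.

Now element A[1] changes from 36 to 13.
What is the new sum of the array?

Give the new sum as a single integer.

Answer: 159

Derivation:
Old value at index 1: 36
New value at index 1: 13
Delta = 13 - 36 = -23
New sum = old_sum + delta = 182 + (-23) = 159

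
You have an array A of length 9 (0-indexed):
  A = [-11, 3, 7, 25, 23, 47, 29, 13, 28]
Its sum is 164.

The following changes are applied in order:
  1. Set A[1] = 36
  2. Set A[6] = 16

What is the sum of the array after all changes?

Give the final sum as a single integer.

Answer: 184

Derivation:
Initial sum: 164
Change 1: A[1] 3 -> 36, delta = 33, sum = 197
Change 2: A[6] 29 -> 16, delta = -13, sum = 184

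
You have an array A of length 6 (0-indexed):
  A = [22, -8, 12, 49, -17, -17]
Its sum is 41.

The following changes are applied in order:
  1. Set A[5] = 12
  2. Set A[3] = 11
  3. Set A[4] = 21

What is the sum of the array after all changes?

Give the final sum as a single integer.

Initial sum: 41
Change 1: A[5] -17 -> 12, delta = 29, sum = 70
Change 2: A[3] 49 -> 11, delta = -38, sum = 32
Change 3: A[4] -17 -> 21, delta = 38, sum = 70

Answer: 70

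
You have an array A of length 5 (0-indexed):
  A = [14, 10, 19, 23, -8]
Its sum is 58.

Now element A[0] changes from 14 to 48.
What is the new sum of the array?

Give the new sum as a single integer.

Answer: 92

Derivation:
Old value at index 0: 14
New value at index 0: 48
Delta = 48 - 14 = 34
New sum = old_sum + delta = 58 + (34) = 92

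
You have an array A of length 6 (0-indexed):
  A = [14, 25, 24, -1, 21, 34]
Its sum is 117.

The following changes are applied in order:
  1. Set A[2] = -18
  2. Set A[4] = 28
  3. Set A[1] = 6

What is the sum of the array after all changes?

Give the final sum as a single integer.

Initial sum: 117
Change 1: A[2] 24 -> -18, delta = -42, sum = 75
Change 2: A[4] 21 -> 28, delta = 7, sum = 82
Change 3: A[1] 25 -> 6, delta = -19, sum = 63

Answer: 63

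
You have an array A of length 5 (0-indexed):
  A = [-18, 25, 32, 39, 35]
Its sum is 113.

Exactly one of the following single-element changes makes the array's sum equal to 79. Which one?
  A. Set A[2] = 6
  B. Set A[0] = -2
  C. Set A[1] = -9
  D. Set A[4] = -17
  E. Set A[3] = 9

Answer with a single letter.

Option A: A[2] 32->6, delta=-26, new_sum=113+(-26)=87
Option B: A[0] -18->-2, delta=16, new_sum=113+(16)=129
Option C: A[1] 25->-9, delta=-34, new_sum=113+(-34)=79 <-- matches target
Option D: A[4] 35->-17, delta=-52, new_sum=113+(-52)=61
Option E: A[3] 39->9, delta=-30, new_sum=113+(-30)=83

Answer: C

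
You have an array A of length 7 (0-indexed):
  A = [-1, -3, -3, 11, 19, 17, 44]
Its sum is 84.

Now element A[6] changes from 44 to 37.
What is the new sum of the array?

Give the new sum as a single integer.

Answer: 77

Derivation:
Old value at index 6: 44
New value at index 6: 37
Delta = 37 - 44 = -7
New sum = old_sum + delta = 84 + (-7) = 77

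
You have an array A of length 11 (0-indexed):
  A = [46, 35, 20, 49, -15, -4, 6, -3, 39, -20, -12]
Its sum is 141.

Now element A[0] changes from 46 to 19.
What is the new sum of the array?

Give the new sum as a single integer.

Old value at index 0: 46
New value at index 0: 19
Delta = 19 - 46 = -27
New sum = old_sum + delta = 141 + (-27) = 114

Answer: 114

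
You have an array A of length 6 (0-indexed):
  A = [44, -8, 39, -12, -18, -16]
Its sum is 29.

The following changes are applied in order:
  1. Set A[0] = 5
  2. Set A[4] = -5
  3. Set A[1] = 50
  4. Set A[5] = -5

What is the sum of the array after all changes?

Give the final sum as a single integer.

Initial sum: 29
Change 1: A[0] 44 -> 5, delta = -39, sum = -10
Change 2: A[4] -18 -> -5, delta = 13, sum = 3
Change 3: A[1] -8 -> 50, delta = 58, sum = 61
Change 4: A[5] -16 -> -5, delta = 11, sum = 72

Answer: 72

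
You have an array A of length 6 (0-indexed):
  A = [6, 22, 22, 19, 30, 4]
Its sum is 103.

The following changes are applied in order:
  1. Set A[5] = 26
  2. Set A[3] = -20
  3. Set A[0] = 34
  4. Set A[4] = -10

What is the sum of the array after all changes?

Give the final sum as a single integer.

Initial sum: 103
Change 1: A[5] 4 -> 26, delta = 22, sum = 125
Change 2: A[3] 19 -> -20, delta = -39, sum = 86
Change 3: A[0] 6 -> 34, delta = 28, sum = 114
Change 4: A[4] 30 -> -10, delta = -40, sum = 74

Answer: 74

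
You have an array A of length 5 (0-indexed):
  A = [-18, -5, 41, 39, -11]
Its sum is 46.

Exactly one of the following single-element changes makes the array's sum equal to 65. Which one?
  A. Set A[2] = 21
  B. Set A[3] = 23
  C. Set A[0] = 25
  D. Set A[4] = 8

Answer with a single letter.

Option A: A[2] 41->21, delta=-20, new_sum=46+(-20)=26
Option B: A[3] 39->23, delta=-16, new_sum=46+(-16)=30
Option C: A[0] -18->25, delta=43, new_sum=46+(43)=89
Option D: A[4] -11->8, delta=19, new_sum=46+(19)=65 <-- matches target

Answer: D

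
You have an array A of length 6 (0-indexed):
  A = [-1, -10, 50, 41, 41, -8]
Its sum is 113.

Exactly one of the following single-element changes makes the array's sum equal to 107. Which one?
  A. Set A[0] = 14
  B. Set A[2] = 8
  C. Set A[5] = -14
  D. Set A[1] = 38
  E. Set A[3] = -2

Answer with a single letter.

Option A: A[0] -1->14, delta=15, new_sum=113+(15)=128
Option B: A[2] 50->8, delta=-42, new_sum=113+(-42)=71
Option C: A[5] -8->-14, delta=-6, new_sum=113+(-6)=107 <-- matches target
Option D: A[1] -10->38, delta=48, new_sum=113+(48)=161
Option E: A[3] 41->-2, delta=-43, new_sum=113+(-43)=70

Answer: C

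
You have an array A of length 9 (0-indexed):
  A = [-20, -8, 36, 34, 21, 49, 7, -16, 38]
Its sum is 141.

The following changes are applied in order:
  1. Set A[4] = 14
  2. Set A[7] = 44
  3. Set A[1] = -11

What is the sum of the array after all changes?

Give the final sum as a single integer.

Initial sum: 141
Change 1: A[4] 21 -> 14, delta = -7, sum = 134
Change 2: A[7] -16 -> 44, delta = 60, sum = 194
Change 3: A[1] -8 -> -11, delta = -3, sum = 191

Answer: 191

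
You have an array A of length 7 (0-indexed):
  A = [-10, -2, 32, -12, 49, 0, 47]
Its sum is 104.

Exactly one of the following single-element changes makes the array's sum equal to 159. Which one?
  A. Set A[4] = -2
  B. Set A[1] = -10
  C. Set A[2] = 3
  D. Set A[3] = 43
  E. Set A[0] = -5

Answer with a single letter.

Option A: A[4] 49->-2, delta=-51, new_sum=104+(-51)=53
Option B: A[1] -2->-10, delta=-8, new_sum=104+(-8)=96
Option C: A[2] 32->3, delta=-29, new_sum=104+(-29)=75
Option D: A[3] -12->43, delta=55, new_sum=104+(55)=159 <-- matches target
Option E: A[0] -10->-5, delta=5, new_sum=104+(5)=109

Answer: D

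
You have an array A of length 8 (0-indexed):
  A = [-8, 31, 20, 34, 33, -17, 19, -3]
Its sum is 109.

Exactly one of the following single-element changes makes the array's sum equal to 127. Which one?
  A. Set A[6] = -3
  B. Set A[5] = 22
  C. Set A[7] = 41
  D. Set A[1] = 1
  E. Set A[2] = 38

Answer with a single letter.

Answer: E

Derivation:
Option A: A[6] 19->-3, delta=-22, new_sum=109+(-22)=87
Option B: A[5] -17->22, delta=39, new_sum=109+(39)=148
Option C: A[7] -3->41, delta=44, new_sum=109+(44)=153
Option D: A[1] 31->1, delta=-30, new_sum=109+(-30)=79
Option E: A[2] 20->38, delta=18, new_sum=109+(18)=127 <-- matches target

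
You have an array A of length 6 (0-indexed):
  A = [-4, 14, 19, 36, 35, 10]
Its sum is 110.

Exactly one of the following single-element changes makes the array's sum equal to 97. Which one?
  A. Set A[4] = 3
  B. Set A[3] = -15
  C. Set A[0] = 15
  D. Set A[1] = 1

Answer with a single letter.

Option A: A[4] 35->3, delta=-32, new_sum=110+(-32)=78
Option B: A[3] 36->-15, delta=-51, new_sum=110+(-51)=59
Option C: A[0] -4->15, delta=19, new_sum=110+(19)=129
Option D: A[1] 14->1, delta=-13, new_sum=110+(-13)=97 <-- matches target

Answer: D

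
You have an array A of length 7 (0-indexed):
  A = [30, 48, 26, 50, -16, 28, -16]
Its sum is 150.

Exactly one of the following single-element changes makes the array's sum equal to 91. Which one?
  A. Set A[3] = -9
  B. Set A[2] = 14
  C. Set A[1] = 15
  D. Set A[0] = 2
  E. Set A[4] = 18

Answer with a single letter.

Answer: A

Derivation:
Option A: A[3] 50->-9, delta=-59, new_sum=150+(-59)=91 <-- matches target
Option B: A[2] 26->14, delta=-12, new_sum=150+(-12)=138
Option C: A[1] 48->15, delta=-33, new_sum=150+(-33)=117
Option D: A[0] 30->2, delta=-28, new_sum=150+(-28)=122
Option E: A[4] -16->18, delta=34, new_sum=150+(34)=184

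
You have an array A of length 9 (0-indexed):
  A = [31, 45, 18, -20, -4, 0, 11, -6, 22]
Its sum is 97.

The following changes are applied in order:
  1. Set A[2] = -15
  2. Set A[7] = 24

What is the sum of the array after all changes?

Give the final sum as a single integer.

Answer: 94

Derivation:
Initial sum: 97
Change 1: A[2] 18 -> -15, delta = -33, sum = 64
Change 2: A[7] -6 -> 24, delta = 30, sum = 94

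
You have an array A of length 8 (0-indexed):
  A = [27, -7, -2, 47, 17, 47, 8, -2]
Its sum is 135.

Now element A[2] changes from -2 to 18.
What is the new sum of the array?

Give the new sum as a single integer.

Old value at index 2: -2
New value at index 2: 18
Delta = 18 - -2 = 20
New sum = old_sum + delta = 135 + (20) = 155

Answer: 155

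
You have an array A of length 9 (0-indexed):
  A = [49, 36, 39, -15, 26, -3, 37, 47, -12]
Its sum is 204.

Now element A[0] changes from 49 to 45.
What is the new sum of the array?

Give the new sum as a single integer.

Old value at index 0: 49
New value at index 0: 45
Delta = 45 - 49 = -4
New sum = old_sum + delta = 204 + (-4) = 200

Answer: 200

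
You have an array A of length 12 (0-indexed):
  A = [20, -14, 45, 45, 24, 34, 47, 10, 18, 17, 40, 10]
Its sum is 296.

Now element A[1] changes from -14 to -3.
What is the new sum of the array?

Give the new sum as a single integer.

Old value at index 1: -14
New value at index 1: -3
Delta = -3 - -14 = 11
New sum = old_sum + delta = 296 + (11) = 307

Answer: 307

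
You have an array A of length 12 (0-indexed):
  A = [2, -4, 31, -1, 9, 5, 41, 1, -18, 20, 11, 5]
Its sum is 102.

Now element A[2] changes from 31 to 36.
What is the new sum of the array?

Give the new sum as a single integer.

Old value at index 2: 31
New value at index 2: 36
Delta = 36 - 31 = 5
New sum = old_sum + delta = 102 + (5) = 107

Answer: 107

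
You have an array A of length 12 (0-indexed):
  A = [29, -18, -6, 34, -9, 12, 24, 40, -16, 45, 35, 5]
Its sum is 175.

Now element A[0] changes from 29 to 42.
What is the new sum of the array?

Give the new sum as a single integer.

Old value at index 0: 29
New value at index 0: 42
Delta = 42 - 29 = 13
New sum = old_sum + delta = 175 + (13) = 188

Answer: 188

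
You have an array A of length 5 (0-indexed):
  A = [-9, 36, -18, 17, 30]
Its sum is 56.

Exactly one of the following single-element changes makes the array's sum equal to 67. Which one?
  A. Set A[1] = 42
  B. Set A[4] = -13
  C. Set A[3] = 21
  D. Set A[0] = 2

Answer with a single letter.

Answer: D

Derivation:
Option A: A[1] 36->42, delta=6, new_sum=56+(6)=62
Option B: A[4] 30->-13, delta=-43, new_sum=56+(-43)=13
Option C: A[3] 17->21, delta=4, new_sum=56+(4)=60
Option D: A[0] -9->2, delta=11, new_sum=56+(11)=67 <-- matches target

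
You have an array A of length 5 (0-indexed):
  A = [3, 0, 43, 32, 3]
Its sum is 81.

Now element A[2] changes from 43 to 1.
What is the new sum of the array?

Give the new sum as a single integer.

Old value at index 2: 43
New value at index 2: 1
Delta = 1 - 43 = -42
New sum = old_sum + delta = 81 + (-42) = 39

Answer: 39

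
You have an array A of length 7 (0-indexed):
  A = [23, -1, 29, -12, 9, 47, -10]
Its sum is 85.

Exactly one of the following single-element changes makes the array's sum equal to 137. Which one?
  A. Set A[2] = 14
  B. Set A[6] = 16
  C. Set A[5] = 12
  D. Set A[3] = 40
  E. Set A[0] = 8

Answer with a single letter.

Option A: A[2] 29->14, delta=-15, new_sum=85+(-15)=70
Option B: A[6] -10->16, delta=26, new_sum=85+(26)=111
Option C: A[5] 47->12, delta=-35, new_sum=85+(-35)=50
Option D: A[3] -12->40, delta=52, new_sum=85+(52)=137 <-- matches target
Option E: A[0] 23->8, delta=-15, new_sum=85+(-15)=70

Answer: D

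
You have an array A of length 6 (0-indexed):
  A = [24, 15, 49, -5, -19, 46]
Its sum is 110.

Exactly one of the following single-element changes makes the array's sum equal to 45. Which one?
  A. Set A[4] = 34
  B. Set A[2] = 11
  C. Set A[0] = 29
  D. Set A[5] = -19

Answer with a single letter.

Option A: A[4] -19->34, delta=53, new_sum=110+(53)=163
Option B: A[2] 49->11, delta=-38, new_sum=110+(-38)=72
Option C: A[0] 24->29, delta=5, new_sum=110+(5)=115
Option D: A[5] 46->-19, delta=-65, new_sum=110+(-65)=45 <-- matches target

Answer: D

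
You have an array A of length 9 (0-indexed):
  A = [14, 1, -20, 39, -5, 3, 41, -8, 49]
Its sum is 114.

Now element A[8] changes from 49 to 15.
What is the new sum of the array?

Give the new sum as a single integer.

Answer: 80

Derivation:
Old value at index 8: 49
New value at index 8: 15
Delta = 15 - 49 = -34
New sum = old_sum + delta = 114 + (-34) = 80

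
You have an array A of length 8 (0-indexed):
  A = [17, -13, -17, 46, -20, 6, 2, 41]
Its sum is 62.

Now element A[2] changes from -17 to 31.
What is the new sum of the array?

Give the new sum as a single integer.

Answer: 110

Derivation:
Old value at index 2: -17
New value at index 2: 31
Delta = 31 - -17 = 48
New sum = old_sum + delta = 62 + (48) = 110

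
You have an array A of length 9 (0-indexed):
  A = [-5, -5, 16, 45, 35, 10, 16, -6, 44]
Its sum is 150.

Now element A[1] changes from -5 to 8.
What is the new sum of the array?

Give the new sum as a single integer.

Old value at index 1: -5
New value at index 1: 8
Delta = 8 - -5 = 13
New sum = old_sum + delta = 150 + (13) = 163

Answer: 163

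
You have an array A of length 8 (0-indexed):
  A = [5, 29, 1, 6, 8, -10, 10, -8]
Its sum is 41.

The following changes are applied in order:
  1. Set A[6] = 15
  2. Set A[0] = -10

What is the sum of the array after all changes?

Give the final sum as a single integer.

Answer: 31

Derivation:
Initial sum: 41
Change 1: A[6] 10 -> 15, delta = 5, sum = 46
Change 2: A[0] 5 -> -10, delta = -15, sum = 31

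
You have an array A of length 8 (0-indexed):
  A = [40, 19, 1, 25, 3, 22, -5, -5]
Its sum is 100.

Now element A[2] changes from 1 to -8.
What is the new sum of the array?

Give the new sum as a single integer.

Answer: 91

Derivation:
Old value at index 2: 1
New value at index 2: -8
Delta = -8 - 1 = -9
New sum = old_sum + delta = 100 + (-9) = 91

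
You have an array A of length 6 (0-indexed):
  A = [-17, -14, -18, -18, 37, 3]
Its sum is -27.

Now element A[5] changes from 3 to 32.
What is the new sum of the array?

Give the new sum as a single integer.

Old value at index 5: 3
New value at index 5: 32
Delta = 32 - 3 = 29
New sum = old_sum + delta = -27 + (29) = 2

Answer: 2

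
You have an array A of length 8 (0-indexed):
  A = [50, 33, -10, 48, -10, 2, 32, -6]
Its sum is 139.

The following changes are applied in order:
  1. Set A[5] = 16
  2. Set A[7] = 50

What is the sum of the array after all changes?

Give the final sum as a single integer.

Initial sum: 139
Change 1: A[5] 2 -> 16, delta = 14, sum = 153
Change 2: A[7] -6 -> 50, delta = 56, sum = 209

Answer: 209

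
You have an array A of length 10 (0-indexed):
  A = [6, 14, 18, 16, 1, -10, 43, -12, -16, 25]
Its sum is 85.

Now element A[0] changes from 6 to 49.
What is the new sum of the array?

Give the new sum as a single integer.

Answer: 128

Derivation:
Old value at index 0: 6
New value at index 0: 49
Delta = 49 - 6 = 43
New sum = old_sum + delta = 85 + (43) = 128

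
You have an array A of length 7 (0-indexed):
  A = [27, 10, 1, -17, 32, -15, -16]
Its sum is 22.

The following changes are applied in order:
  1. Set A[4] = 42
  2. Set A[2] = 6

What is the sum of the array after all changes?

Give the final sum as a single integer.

Answer: 37

Derivation:
Initial sum: 22
Change 1: A[4] 32 -> 42, delta = 10, sum = 32
Change 2: A[2] 1 -> 6, delta = 5, sum = 37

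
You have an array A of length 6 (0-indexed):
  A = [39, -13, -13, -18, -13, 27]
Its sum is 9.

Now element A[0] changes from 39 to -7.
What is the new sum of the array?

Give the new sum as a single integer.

Old value at index 0: 39
New value at index 0: -7
Delta = -7 - 39 = -46
New sum = old_sum + delta = 9 + (-46) = -37

Answer: -37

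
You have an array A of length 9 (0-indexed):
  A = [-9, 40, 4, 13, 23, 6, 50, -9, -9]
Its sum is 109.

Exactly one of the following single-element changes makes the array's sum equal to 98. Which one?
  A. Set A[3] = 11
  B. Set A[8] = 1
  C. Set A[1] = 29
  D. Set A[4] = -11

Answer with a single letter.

Answer: C

Derivation:
Option A: A[3] 13->11, delta=-2, new_sum=109+(-2)=107
Option B: A[8] -9->1, delta=10, new_sum=109+(10)=119
Option C: A[1] 40->29, delta=-11, new_sum=109+(-11)=98 <-- matches target
Option D: A[4] 23->-11, delta=-34, new_sum=109+(-34)=75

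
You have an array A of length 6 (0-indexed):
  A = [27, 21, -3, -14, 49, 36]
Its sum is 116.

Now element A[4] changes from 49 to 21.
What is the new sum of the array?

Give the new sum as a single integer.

Old value at index 4: 49
New value at index 4: 21
Delta = 21 - 49 = -28
New sum = old_sum + delta = 116 + (-28) = 88

Answer: 88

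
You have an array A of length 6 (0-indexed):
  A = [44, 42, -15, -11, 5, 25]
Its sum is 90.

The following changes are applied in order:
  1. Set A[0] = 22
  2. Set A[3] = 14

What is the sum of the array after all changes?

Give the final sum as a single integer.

Initial sum: 90
Change 1: A[0] 44 -> 22, delta = -22, sum = 68
Change 2: A[3] -11 -> 14, delta = 25, sum = 93

Answer: 93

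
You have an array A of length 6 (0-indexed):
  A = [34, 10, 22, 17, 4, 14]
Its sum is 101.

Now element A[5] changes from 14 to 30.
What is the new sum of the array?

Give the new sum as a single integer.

Answer: 117

Derivation:
Old value at index 5: 14
New value at index 5: 30
Delta = 30 - 14 = 16
New sum = old_sum + delta = 101 + (16) = 117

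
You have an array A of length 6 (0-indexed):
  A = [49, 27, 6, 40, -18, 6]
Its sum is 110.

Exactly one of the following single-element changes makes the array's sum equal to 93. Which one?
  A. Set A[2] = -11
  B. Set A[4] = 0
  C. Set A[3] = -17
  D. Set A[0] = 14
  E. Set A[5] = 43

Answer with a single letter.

Answer: A

Derivation:
Option A: A[2] 6->-11, delta=-17, new_sum=110+(-17)=93 <-- matches target
Option B: A[4] -18->0, delta=18, new_sum=110+(18)=128
Option C: A[3] 40->-17, delta=-57, new_sum=110+(-57)=53
Option D: A[0] 49->14, delta=-35, new_sum=110+(-35)=75
Option E: A[5] 6->43, delta=37, new_sum=110+(37)=147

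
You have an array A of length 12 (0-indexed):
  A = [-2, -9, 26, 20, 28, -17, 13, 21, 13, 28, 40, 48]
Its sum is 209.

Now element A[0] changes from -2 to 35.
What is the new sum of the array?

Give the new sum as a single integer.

Old value at index 0: -2
New value at index 0: 35
Delta = 35 - -2 = 37
New sum = old_sum + delta = 209 + (37) = 246

Answer: 246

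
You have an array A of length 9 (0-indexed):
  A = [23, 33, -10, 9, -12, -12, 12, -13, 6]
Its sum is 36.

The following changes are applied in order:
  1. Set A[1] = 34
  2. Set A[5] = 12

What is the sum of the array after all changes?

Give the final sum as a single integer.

Answer: 61

Derivation:
Initial sum: 36
Change 1: A[1] 33 -> 34, delta = 1, sum = 37
Change 2: A[5] -12 -> 12, delta = 24, sum = 61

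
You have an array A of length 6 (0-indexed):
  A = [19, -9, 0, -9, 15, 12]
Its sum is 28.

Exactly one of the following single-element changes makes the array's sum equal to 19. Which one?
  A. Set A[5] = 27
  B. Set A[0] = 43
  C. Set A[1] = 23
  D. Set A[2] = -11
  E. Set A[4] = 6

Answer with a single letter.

Answer: E

Derivation:
Option A: A[5] 12->27, delta=15, new_sum=28+(15)=43
Option B: A[0] 19->43, delta=24, new_sum=28+(24)=52
Option C: A[1] -9->23, delta=32, new_sum=28+(32)=60
Option D: A[2] 0->-11, delta=-11, new_sum=28+(-11)=17
Option E: A[4] 15->6, delta=-9, new_sum=28+(-9)=19 <-- matches target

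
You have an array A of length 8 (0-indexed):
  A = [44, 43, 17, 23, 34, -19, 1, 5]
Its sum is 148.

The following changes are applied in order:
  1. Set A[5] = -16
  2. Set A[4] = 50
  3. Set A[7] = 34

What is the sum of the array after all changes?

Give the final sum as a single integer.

Answer: 196

Derivation:
Initial sum: 148
Change 1: A[5] -19 -> -16, delta = 3, sum = 151
Change 2: A[4] 34 -> 50, delta = 16, sum = 167
Change 3: A[7] 5 -> 34, delta = 29, sum = 196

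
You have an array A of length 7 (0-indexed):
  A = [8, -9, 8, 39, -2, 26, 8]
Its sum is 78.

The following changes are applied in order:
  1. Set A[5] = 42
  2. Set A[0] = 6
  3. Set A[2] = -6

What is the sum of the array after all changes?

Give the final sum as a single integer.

Initial sum: 78
Change 1: A[5] 26 -> 42, delta = 16, sum = 94
Change 2: A[0] 8 -> 6, delta = -2, sum = 92
Change 3: A[2] 8 -> -6, delta = -14, sum = 78

Answer: 78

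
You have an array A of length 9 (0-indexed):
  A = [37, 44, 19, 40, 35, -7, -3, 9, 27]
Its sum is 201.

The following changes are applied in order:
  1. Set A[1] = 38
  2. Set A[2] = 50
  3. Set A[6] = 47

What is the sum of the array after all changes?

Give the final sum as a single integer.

Answer: 276

Derivation:
Initial sum: 201
Change 1: A[1] 44 -> 38, delta = -6, sum = 195
Change 2: A[2] 19 -> 50, delta = 31, sum = 226
Change 3: A[6] -3 -> 47, delta = 50, sum = 276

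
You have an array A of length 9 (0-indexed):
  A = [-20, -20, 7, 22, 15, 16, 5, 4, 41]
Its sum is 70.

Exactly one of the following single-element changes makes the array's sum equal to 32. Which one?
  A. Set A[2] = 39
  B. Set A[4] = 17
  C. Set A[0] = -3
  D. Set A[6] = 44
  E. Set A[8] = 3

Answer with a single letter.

Option A: A[2] 7->39, delta=32, new_sum=70+(32)=102
Option B: A[4] 15->17, delta=2, new_sum=70+(2)=72
Option C: A[0] -20->-3, delta=17, new_sum=70+(17)=87
Option D: A[6] 5->44, delta=39, new_sum=70+(39)=109
Option E: A[8] 41->3, delta=-38, new_sum=70+(-38)=32 <-- matches target

Answer: E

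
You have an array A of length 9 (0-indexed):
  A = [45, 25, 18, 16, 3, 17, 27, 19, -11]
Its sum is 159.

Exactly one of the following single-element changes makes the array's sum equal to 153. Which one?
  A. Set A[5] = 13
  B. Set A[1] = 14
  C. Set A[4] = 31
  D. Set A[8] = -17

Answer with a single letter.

Option A: A[5] 17->13, delta=-4, new_sum=159+(-4)=155
Option B: A[1] 25->14, delta=-11, new_sum=159+(-11)=148
Option C: A[4] 3->31, delta=28, new_sum=159+(28)=187
Option D: A[8] -11->-17, delta=-6, new_sum=159+(-6)=153 <-- matches target

Answer: D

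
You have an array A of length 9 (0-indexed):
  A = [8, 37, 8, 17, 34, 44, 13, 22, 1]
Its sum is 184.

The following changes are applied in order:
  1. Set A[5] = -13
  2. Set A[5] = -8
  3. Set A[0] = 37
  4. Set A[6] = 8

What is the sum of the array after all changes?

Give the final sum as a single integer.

Initial sum: 184
Change 1: A[5] 44 -> -13, delta = -57, sum = 127
Change 2: A[5] -13 -> -8, delta = 5, sum = 132
Change 3: A[0] 8 -> 37, delta = 29, sum = 161
Change 4: A[6] 13 -> 8, delta = -5, sum = 156

Answer: 156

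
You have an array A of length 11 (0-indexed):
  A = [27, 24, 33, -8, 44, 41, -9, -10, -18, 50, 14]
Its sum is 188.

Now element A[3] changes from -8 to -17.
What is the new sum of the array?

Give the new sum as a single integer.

Old value at index 3: -8
New value at index 3: -17
Delta = -17 - -8 = -9
New sum = old_sum + delta = 188 + (-9) = 179

Answer: 179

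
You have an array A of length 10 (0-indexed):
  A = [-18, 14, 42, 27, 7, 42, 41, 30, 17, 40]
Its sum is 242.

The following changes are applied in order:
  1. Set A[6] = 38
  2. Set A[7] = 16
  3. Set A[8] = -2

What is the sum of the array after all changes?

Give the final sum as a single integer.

Answer: 206

Derivation:
Initial sum: 242
Change 1: A[6] 41 -> 38, delta = -3, sum = 239
Change 2: A[7] 30 -> 16, delta = -14, sum = 225
Change 3: A[8] 17 -> -2, delta = -19, sum = 206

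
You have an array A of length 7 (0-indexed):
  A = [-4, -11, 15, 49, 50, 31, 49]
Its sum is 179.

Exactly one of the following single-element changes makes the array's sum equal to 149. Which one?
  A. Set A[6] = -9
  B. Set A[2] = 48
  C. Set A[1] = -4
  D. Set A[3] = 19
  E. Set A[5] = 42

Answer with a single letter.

Answer: D

Derivation:
Option A: A[6] 49->-9, delta=-58, new_sum=179+(-58)=121
Option B: A[2] 15->48, delta=33, new_sum=179+(33)=212
Option C: A[1] -11->-4, delta=7, new_sum=179+(7)=186
Option D: A[3] 49->19, delta=-30, new_sum=179+(-30)=149 <-- matches target
Option E: A[5] 31->42, delta=11, new_sum=179+(11)=190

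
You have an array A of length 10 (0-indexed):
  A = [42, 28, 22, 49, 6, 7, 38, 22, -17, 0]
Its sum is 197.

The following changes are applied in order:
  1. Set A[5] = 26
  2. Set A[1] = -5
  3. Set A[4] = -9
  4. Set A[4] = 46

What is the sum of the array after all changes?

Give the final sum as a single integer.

Initial sum: 197
Change 1: A[5] 7 -> 26, delta = 19, sum = 216
Change 2: A[1] 28 -> -5, delta = -33, sum = 183
Change 3: A[4] 6 -> -9, delta = -15, sum = 168
Change 4: A[4] -9 -> 46, delta = 55, sum = 223

Answer: 223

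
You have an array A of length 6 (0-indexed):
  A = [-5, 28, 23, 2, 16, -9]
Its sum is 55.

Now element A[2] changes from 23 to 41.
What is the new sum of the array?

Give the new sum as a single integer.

Answer: 73

Derivation:
Old value at index 2: 23
New value at index 2: 41
Delta = 41 - 23 = 18
New sum = old_sum + delta = 55 + (18) = 73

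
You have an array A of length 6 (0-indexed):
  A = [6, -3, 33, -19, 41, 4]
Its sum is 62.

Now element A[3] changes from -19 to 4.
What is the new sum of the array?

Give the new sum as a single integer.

Answer: 85

Derivation:
Old value at index 3: -19
New value at index 3: 4
Delta = 4 - -19 = 23
New sum = old_sum + delta = 62 + (23) = 85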